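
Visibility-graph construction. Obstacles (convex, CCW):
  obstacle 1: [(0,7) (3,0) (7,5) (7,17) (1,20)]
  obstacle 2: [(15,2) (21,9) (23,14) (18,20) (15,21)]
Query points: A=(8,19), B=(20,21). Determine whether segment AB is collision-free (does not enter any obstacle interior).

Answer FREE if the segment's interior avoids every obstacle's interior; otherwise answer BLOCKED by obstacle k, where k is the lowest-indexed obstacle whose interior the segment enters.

Obstacle 1 [(0,7) (3,0) (7,5) (7,17) (1,20)]:
  edge (0,7)–(3,0): clear
  edge (3,0)–(7,5): clear
  edge (7,5)–(7,17): clear
  edge (7,17)–(1,20): clear
  edge (1,20)–(0,7): clear
  midpoint (14,20) outside
  → clear
Obstacle 2 [(15,2) (21,9) (23,14) (18,20) (15,21)]:
  edge (15,2)–(21,9): clear
  edge (21,9)–(23,14): clear
  edge (23,14)–(18,20): clear
  edge (18,20)–(15,21): crosses AB
  edge (15,21)–(15,2): crosses AB
  → BLOCKED

BLOCKED by obstacle 2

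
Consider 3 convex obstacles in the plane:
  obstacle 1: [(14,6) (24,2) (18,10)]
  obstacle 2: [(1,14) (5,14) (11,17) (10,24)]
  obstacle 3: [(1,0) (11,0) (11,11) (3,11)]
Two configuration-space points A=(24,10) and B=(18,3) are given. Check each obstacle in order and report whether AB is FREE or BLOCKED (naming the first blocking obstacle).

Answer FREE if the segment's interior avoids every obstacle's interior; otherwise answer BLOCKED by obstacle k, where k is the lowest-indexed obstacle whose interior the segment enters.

BLOCKED by obstacle 1

Obstacle 1 [(14,6) (24,2) (18,10)]:
  edge (14,6)–(24,2): crosses AB
  edge (24,2)–(18,10): crosses AB
  edge (18,10)–(14,6): clear
  → BLOCKED
Obstacle 2 [(1,14) (5,14) (11,17) (10,24)]:
  edge (1,14)–(5,14): clear
  edge (5,14)–(11,17): clear
  edge (11,17)–(10,24): clear
  edge (10,24)–(1,14): clear
  midpoint (21,13/2) outside
  → clear
Obstacle 3 [(1,0) (11,0) (11,11) (3,11)]:
  edge (1,0)–(11,0): clear
  edge (11,0)–(11,11): clear
  edge (11,11)–(3,11): clear
  edge (3,11)–(1,0): clear
  midpoint (21,13/2) outside
  → clear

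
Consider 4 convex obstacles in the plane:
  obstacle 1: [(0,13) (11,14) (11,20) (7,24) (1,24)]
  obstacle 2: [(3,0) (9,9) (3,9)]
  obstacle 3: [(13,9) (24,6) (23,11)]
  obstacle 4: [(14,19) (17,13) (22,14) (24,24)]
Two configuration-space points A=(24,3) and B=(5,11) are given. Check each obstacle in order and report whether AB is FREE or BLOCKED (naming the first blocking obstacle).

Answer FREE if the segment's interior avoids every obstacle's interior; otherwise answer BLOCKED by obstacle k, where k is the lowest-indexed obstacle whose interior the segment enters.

FREE

Obstacle 1 [(0,13) (11,14) (11,20) (7,24) (1,24)]:
  edge (0,13)–(11,14): clear
  edge (11,14)–(11,20): clear
  edge (11,20)–(7,24): clear
  edge (7,24)–(1,24): clear
  edge (1,24)–(0,13): clear
  midpoint (29/2,7) outside
  → clear
Obstacle 2 [(3,0) (9,9) (3,9)]:
  edge (3,0)–(9,9): clear
  edge (9,9)–(3,9): clear
  edge (3,9)–(3,0): clear
  midpoint (29/2,7) outside
  → clear
Obstacle 3 [(13,9) (24,6) (23,11)]:
  edge (13,9)–(24,6): clear
  edge (24,6)–(23,11): clear
  edge (23,11)–(13,9): clear
  midpoint (29/2,7) outside
  → clear
Obstacle 4 [(14,19) (17,13) (22,14) (24,24)]:
  edge (14,19)–(17,13): clear
  edge (17,13)–(22,14): clear
  edge (22,14)–(24,24): clear
  edge (24,24)–(14,19): clear
  midpoint (29/2,7) outside
  → clear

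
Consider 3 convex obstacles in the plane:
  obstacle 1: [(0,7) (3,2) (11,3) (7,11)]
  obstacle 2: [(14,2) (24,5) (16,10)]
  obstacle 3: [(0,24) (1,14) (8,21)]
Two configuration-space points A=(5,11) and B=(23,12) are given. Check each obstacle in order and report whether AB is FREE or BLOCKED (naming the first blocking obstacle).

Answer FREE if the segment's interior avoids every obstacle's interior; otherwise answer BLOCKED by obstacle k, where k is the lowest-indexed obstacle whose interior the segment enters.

FREE

Obstacle 1 [(0,7) (3,2) (11,3) (7,11)]:
  edge (0,7)–(3,2): clear
  edge (3,2)–(11,3): clear
  edge (11,3)–(7,11): clear
  edge (7,11)–(0,7): clear
  midpoint (14,23/2) outside
  → clear
Obstacle 2 [(14,2) (24,5) (16,10)]:
  edge (14,2)–(24,5): clear
  edge (24,5)–(16,10): clear
  edge (16,10)–(14,2): clear
  midpoint (14,23/2) outside
  → clear
Obstacle 3 [(0,24) (1,14) (8,21)]:
  edge (0,24)–(1,14): clear
  edge (1,14)–(8,21): clear
  edge (8,21)–(0,24): clear
  midpoint (14,23/2) outside
  → clear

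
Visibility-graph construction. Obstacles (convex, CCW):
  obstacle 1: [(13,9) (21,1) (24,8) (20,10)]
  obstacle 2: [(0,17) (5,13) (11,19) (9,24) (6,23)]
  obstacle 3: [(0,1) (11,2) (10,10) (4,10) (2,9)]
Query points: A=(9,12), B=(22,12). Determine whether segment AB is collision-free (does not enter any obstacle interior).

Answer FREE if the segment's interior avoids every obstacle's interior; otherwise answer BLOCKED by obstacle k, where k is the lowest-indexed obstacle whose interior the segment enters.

Obstacle 1 [(13,9) (21,1) (24,8) (20,10)]:
  edge (13,9)–(21,1): clear
  edge (21,1)–(24,8): clear
  edge (24,8)–(20,10): clear
  edge (20,10)–(13,9): clear
  midpoint (31/2,12) outside
  → clear
Obstacle 2 [(0,17) (5,13) (11,19) (9,24) (6,23)]:
  edge (0,17)–(5,13): clear
  edge (5,13)–(11,19): clear
  edge (11,19)–(9,24): clear
  edge (9,24)–(6,23): clear
  edge (6,23)–(0,17): clear
  midpoint (31/2,12) outside
  → clear
Obstacle 3 [(0,1) (11,2) (10,10) (4,10) (2,9)]:
  edge (0,1)–(11,2): clear
  edge (11,2)–(10,10): clear
  edge (10,10)–(4,10): clear
  edge (4,10)–(2,9): clear
  edge (2,9)–(0,1): clear
  midpoint (31/2,12) outside
  → clear

FREE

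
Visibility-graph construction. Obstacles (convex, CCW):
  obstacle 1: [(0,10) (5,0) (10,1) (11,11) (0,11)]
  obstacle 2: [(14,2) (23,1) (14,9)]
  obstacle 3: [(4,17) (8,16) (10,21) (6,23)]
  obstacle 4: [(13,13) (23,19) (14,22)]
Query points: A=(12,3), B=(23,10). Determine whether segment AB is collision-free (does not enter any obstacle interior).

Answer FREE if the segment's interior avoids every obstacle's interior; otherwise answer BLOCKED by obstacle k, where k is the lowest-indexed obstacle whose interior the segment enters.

Obstacle 1 [(0,10) (5,0) (10,1) (11,11) (0,11)]:
  edge (0,10)–(5,0): clear
  edge (5,0)–(10,1): clear
  edge (10,1)–(11,11): clear
  edge (11,11)–(0,11): clear
  edge (0,11)–(0,10): clear
  midpoint (35/2,13/2) outside
  → clear
Obstacle 2 [(14,2) (23,1) (14,9)]:
  edge (14,2)–(23,1): clear
  edge (23,1)–(14,9): crosses AB
  edge (14,9)–(14,2): crosses AB
  → BLOCKED
Obstacle 3 [(4,17) (8,16) (10,21) (6,23)]:
  edge (4,17)–(8,16): clear
  edge (8,16)–(10,21): clear
  edge (10,21)–(6,23): clear
  edge (6,23)–(4,17): clear
  midpoint (35/2,13/2) outside
  → clear
Obstacle 4 [(13,13) (23,19) (14,22)]:
  edge (13,13)–(23,19): clear
  edge (23,19)–(14,22): clear
  edge (14,22)–(13,13): clear
  midpoint (35/2,13/2) outside
  → clear

BLOCKED by obstacle 2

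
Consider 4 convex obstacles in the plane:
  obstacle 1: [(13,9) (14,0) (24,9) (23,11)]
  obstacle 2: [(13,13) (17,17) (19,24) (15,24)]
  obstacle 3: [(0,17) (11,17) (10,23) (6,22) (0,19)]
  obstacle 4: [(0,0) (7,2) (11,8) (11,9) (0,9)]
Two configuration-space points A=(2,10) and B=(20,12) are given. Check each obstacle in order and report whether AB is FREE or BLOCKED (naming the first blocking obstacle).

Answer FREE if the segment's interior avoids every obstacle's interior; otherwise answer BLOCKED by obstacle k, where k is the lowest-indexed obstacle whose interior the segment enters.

FREE

Obstacle 1 [(13,9) (14,0) (24,9) (23,11)]:
  edge (13,9)–(14,0): clear
  edge (14,0)–(24,9): clear
  edge (24,9)–(23,11): clear
  edge (23,11)–(13,9): clear
  midpoint (11,11) outside
  → clear
Obstacle 2 [(13,13) (17,17) (19,24) (15,24)]:
  edge (13,13)–(17,17): clear
  edge (17,17)–(19,24): clear
  edge (19,24)–(15,24): clear
  edge (15,24)–(13,13): clear
  midpoint (11,11) outside
  → clear
Obstacle 3 [(0,17) (11,17) (10,23) (6,22) (0,19)]:
  edge (0,17)–(11,17): clear
  edge (11,17)–(10,23): clear
  edge (10,23)–(6,22): clear
  edge (6,22)–(0,19): clear
  edge (0,19)–(0,17): clear
  midpoint (11,11) outside
  → clear
Obstacle 4 [(0,0) (7,2) (11,8) (11,9) (0,9)]:
  edge (0,0)–(7,2): clear
  edge (7,2)–(11,8): clear
  edge (11,8)–(11,9): clear
  edge (11,9)–(0,9): clear
  edge (0,9)–(0,0): clear
  midpoint (11,11) outside
  → clear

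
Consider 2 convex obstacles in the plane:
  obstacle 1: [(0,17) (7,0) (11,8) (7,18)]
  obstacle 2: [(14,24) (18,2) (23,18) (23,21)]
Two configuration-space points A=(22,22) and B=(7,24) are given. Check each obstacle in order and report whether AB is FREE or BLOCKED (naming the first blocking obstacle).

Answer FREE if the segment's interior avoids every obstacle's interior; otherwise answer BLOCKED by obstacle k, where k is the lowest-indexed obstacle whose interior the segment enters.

BLOCKED by obstacle 2

Obstacle 1 [(0,17) (7,0) (11,8) (7,18)]:
  edge (0,17)–(7,0): clear
  edge (7,0)–(11,8): clear
  edge (11,8)–(7,18): clear
  edge (7,18)–(0,17): clear
  midpoint (29/2,23) outside
  → clear
Obstacle 2 [(14,24) (18,2) (23,18) (23,21)]:
  edge (14,24)–(18,2): crosses AB
  edge (18,2)–(23,18): clear
  edge (23,18)–(23,21): clear
  edge (23,21)–(14,24): crosses AB
  → BLOCKED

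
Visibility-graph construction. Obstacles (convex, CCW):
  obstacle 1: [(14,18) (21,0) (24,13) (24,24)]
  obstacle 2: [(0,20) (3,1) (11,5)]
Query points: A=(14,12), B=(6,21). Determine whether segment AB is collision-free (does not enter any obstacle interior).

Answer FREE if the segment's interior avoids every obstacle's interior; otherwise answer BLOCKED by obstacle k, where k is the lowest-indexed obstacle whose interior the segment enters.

FREE

Obstacle 1 [(14,18) (21,0) (24,13) (24,24)]:
  edge (14,18)–(21,0): clear
  edge (21,0)–(24,13): clear
  edge (24,13)–(24,24): clear
  edge (24,24)–(14,18): clear
  midpoint (10,33/2) outside
  → clear
Obstacle 2 [(0,20) (3,1) (11,5)]:
  edge (0,20)–(3,1): clear
  edge (3,1)–(11,5): clear
  edge (11,5)–(0,20): clear
  midpoint (10,33/2) outside
  → clear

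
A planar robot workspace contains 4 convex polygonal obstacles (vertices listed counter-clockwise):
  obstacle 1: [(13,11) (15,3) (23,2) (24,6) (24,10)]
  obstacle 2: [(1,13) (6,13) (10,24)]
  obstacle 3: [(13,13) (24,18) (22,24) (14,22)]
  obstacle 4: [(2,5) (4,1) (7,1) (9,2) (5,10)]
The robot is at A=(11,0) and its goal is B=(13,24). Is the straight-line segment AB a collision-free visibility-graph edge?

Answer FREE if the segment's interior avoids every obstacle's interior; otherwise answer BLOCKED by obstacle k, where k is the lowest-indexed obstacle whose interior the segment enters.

Obstacle 1 [(13,11) (15,3) (23,2) (24,6) (24,10)]:
  edge (13,11)–(15,3): clear
  edge (15,3)–(23,2): clear
  edge (23,2)–(24,6): clear
  edge (24,6)–(24,10): clear
  edge (24,10)–(13,11): clear
  midpoint (12,12) outside
  → clear
Obstacle 2 [(1,13) (6,13) (10,24)]:
  edge (1,13)–(6,13): clear
  edge (6,13)–(10,24): clear
  edge (10,24)–(1,13): clear
  midpoint (12,12) outside
  → clear
Obstacle 3 [(13,13) (24,18) (22,24) (14,22)]:
  edge (13,13)–(24,18): clear
  edge (24,18)–(22,24): clear
  edge (22,24)–(14,22): clear
  edge (14,22)–(13,13): clear
  midpoint (12,12) outside
  → clear
Obstacle 4 [(2,5) (4,1) (7,1) (9,2) (5,10)]:
  edge (2,5)–(4,1): clear
  edge (4,1)–(7,1): clear
  edge (7,1)–(9,2): clear
  edge (9,2)–(5,10): clear
  edge (5,10)–(2,5): clear
  midpoint (12,12) outside
  → clear

FREE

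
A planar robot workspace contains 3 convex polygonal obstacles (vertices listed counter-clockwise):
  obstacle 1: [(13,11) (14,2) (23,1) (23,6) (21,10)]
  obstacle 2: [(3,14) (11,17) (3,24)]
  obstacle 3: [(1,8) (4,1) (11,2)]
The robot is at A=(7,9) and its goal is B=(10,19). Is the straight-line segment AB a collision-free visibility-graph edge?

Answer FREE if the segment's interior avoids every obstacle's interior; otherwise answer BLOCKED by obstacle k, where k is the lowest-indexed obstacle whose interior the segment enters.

Obstacle 1 [(13,11) (14,2) (23,1) (23,6) (21,10)]:
  edge (13,11)–(14,2): clear
  edge (14,2)–(23,1): clear
  edge (23,1)–(23,6): clear
  edge (23,6)–(21,10): clear
  edge (21,10)–(13,11): clear
  midpoint (17/2,14) outside
  → clear
Obstacle 2 [(3,14) (11,17) (3,24)]:
  edge (3,14)–(11,17): crosses AB
  edge (11,17)–(3,24): crosses AB
  edge (3,24)–(3,14): clear
  → BLOCKED
Obstacle 3 [(1,8) (4,1) (11,2)]:
  edge (1,8)–(4,1): clear
  edge (4,1)–(11,2): clear
  edge (11,2)–(1,8): clear
  midpoint (17/2,14) outside
  → clear

BLOCKED by obstacle 2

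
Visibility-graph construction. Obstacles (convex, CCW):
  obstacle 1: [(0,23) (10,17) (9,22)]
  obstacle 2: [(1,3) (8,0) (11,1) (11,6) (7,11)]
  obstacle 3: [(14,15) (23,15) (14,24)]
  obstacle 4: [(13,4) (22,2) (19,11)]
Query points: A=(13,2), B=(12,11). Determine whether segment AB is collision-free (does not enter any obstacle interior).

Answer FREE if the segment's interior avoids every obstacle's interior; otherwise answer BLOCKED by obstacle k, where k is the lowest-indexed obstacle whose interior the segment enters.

Obstacle 1 [(0,23) (10,17) (9,22)]:
  edge (0,23)–(10,17): clear
  edge (10,17)–(9,22): clear
  edge (9,22)–(0,23): clear
  midpoint (25/2,13/2) outside
  → clear
Obstacle 2 [(1,3) (8,0) (11,1) (11,6) (7,11)]:
  edge (1,3)–(8,0): clear
  edge (8,0)–(11,1): clear
  edge (11,1)–(11,6): clear
  edge (11,6)–(7,11): clear
  edge (7,11)–(1,3): clear
  midpoint (25/2,13/2) outside
  → clear
Obstacle 3 [(14,15) (23,15) (14,24)]:
  edge (14,15)–(23,15): clear
  edge (23,15)–(14,24): clear
  edge (14,24)–(14,15): clear
  midpoint (25/2,13/2) outside
  → clear
Obstacle 4 [(13,4) (22,2) (19,11)]:
  edge (13,4)–(22,2): clear
  edge (22,2)–(19,11): clear
  edge (19,11)–(13,4): clear
  midpoint (25/2,13/2) outside
  → clear

FREE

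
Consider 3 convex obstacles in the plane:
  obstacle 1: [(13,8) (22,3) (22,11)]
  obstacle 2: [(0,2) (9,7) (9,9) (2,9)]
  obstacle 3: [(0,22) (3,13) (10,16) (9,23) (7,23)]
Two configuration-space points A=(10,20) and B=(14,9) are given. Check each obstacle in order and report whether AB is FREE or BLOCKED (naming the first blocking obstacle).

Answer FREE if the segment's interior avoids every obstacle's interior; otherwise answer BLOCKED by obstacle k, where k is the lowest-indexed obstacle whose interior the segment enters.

FREE

Obstacle 1 [(13,8) (22,3) (22,11)]:
  edge (13,8)–(22,3): clear
  edge (22,3)–(22,11): clear
  edge (22,11)–(13,8): clear
  midpoint (12,29/2) outside
  → clear
Obstacle 2 [(0,2) (9,7) (9,9) (2,9)]:
  edge (0,2)–(9,7): clear
  edge (9,7)–(9,9): clear
  edge (9,9)–(2,9): clear
  edge (2,9)–(0,2): clear
  midpoint (12,29/2) outside
  → clear
Obstacle 3 [(0,22) (3,13) (10,16) (9,23) (7,23)]:
  edge (0,22)–(3,13): clear
  edge (3,13)–(10,16): clear
  edge (10,16)–(9,23): clear
  edge (9,23)–(7,23): clear
  edge (7,23)–(0,22): clear
  midpoint (12,29/2) outside
  → clear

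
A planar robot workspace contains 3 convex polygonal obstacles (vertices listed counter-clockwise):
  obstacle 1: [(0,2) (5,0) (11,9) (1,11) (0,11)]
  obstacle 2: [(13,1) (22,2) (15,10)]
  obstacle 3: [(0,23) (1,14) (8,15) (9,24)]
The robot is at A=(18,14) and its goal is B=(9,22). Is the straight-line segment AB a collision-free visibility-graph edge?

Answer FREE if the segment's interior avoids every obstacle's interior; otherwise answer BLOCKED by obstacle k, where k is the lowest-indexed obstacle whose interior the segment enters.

FREE

Obstacle 1 [(0,2) (5,0) (11,9) (1,11) (0,11)]:
  edge (0,2)–(5,0): clear
  edge (5,0)–(11,9): clear
  edge (11,9)–(1,11): clear
  edge (1,11)–(0,11): clear
  edge (0,11)–(0,2): clear
  midpoint (27/2,18) outside
  → clear
Obstacle 2 [(13,1) (22,2) (15,10)]:
  edge (13,1)–(22,2): clear
  edge (22,2)–(15,10): clear
  edge (15,10)–(13,1): clear
  midpoint (27/2,18) outside
  → clear
Obstacle 3 [(0,23) (1,14) (8,15) (9,24)]:
  edge (0,23)–(1,14): clear
  edge (1,14)–(8,15): clear
  edge (8,15)–(9,24): clear
  edge (9,24)–(0,23): clear
  midpoint (27/2,18) outside
  → clear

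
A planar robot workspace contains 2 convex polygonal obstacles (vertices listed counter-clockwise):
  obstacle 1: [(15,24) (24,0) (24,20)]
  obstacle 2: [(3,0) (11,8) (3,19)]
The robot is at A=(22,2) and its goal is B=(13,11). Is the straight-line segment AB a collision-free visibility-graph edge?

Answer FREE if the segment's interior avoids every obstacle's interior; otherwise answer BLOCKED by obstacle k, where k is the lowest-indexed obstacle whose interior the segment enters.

FREE

Obstacle 1 [(15,24) (24,0) (24,20)]:
  edge (15,24)–(24,0): clear
  edge (24,0)–(24,20): clear
  edge (24,20)–(15,24): clear
  midpoint (35/2,13/2) outside
  → clear
Obstacle 2 [(3,0) (11,8) (3,19)]:
  edge (3,0)–(11,8): clear
  edge (11,8)–(3,19): clear
  edge (3,19)–(3,0): clear
  midpoint (35/2,13/2) outside
  → clear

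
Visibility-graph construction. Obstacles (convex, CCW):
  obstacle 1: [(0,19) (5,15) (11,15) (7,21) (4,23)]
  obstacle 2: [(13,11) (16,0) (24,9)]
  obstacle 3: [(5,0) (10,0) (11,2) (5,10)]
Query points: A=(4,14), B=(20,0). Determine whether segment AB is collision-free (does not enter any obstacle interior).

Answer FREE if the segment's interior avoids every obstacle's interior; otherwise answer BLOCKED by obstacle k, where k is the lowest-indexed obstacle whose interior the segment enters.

BLOCKED by obstacle 2

Obstacle 1 [(0,19) (5,15) (11,15) (7,21) (4,23)]:
  edge (0,19)–(5,15): clear
  edge (5,15)–(11,15): clear
  edge (11,15)–(7,21): clear
  edge (7,21)–(4,23): clear
  edge (4,23)–(0,19): clear
  midpoint (12,7) outside
  → clear
Obstacle 2 [(13,11) (16,0) (24,9)]:
  edge (13,11)–(16,0): crosses AB
  edge (16,0)–(24,9): crosses AB
  edge (24,9)–(13,11): clear
  → BLOCKED
Obstacle 3 [(5,0) (10,0) (11,2) (5,10)]:
  edge (5,0)–(10,0): clear
  edge (10,0)–(11,2): clear
  edge (11,2)–(5,10): clear
  edge (5,10)–(5,0): clear
  midpoint (12,7) outside
  → clear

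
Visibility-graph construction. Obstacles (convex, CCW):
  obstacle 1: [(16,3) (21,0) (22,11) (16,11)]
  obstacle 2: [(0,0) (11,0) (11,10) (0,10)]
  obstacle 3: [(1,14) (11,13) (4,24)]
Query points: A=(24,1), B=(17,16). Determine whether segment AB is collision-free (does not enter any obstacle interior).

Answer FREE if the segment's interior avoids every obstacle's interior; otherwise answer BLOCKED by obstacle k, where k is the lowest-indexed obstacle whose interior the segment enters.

BLOCKED by obstacle 1

Obstacle 1 [(16,3) (21,0) (22,11) (16,11)]:
  edge (16,3)–(21,0): clear
  edge (21,0)–(22,11): crosses AB
  edge (22,11)–(16,11): crosses AB
  edge (16,11)–(16,3): clear
  → BLOCKED
Obstacle 2 [(0,0) (11,0) (11,10) (0,10)]:
  edge (0,0)–(11,0): clear
  edge (11,0)–(11,10): clear
  edge (11,10)–(0,10): clear
  edge (0,10)–(0,0): clear
  midpoint (41/2,17/2) outside
  → clear
Obstacle 3 [(1,14) (11,13) (4,24)]:
  edge (1,14)–(11,13): clear
  edge (11,13)–(4,24): clear
  edge (4,24)–(1,14): clear
  midpoint (41/2,17/2) outside
  → clear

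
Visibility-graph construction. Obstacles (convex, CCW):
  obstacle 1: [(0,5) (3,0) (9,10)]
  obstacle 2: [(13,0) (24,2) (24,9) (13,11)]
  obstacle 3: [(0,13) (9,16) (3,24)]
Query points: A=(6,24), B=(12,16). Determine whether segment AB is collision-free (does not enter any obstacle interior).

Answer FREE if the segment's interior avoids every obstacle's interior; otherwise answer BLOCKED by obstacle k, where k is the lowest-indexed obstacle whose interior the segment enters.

FREE

Obstacle 1 [(0,5) (3,0) (9,10)]:
  edge (0,5)–(3,0): clear
  edge (3,0)–(9,10): clear
  edge (9,10)–(0,5): clear
  midpoint (9,20) outside
  → clear
Obstacle 2 [(13,0) (24,2) (24,9) (13,11)]:
  edge (13,0)–(24,2): clear
  edge (24,2)–(24,9): clear
  edge (24,9)–(13,11): clear
  edge (13,11)–(13,0): clear
  midpoint (9,20) outside
  → clear
Obstacle 3 [(0,13) (9,16) (3,24)]:
  edge (0,13)–(9,16): clear
  edge (9,16)–(3,24): clear
  edge (3,24)–(0,13): clear
  midpoint (9,20) outside
  → clear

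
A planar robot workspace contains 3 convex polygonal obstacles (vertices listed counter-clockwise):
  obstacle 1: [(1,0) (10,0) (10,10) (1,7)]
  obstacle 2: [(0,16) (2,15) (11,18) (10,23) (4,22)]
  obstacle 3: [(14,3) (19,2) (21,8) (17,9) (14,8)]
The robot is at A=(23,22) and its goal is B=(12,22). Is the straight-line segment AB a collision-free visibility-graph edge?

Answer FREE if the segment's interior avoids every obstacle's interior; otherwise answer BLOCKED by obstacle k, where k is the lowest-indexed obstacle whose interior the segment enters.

FREE

Obstacle 1 [(1,0) (10,0) (10,10) (1,7)]:
  edge (1,0)–(10,0): clear
  edge (10,0)–(10,10): clear
  edge (10,10)–(1,7): clear
  edge (1,7)–(1,0): clear
  midpoint (35/2,22) outside
  → clear
Obstacle 2 [(0,16) (2,15) (11,18) (10,23) (4,22)]:
  edge (0,16)–(2,15): clear
  edge (2,15)–(11,18): clear
  edge (11,18)–(10,23): clear
  edge (10,23)–(4,22): clear
  edge (4,22)–(0,16): clear
  midpoint (35/2,22) outside
  → clear
Obstacle 3 [(14,3) (19,2) (21,8) (17,9) (14,8)]:
  edge (14,3)–(19,2): clear
  edge (19,2)–(21,8): clear
  edge (21,8)–(17,9): clear
  edge (17,9)–(14,8): clear
  edge (14,8)–(14,3): clear
  midpoint (35/2,22) outside
  → clear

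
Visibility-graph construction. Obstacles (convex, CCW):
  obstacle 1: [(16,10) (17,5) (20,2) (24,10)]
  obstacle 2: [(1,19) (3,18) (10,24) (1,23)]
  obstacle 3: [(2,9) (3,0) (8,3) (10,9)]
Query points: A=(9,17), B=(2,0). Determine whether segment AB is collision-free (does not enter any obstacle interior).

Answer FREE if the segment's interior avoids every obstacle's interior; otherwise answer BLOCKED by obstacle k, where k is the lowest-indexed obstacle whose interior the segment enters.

BLOCKED by obstacle 3

Obstacle 1 [(16,10) (17,5) (20,2) (24,10)]:
  edge (16,10)–(17,5): clear
  edge (17,5)–(20,2): clear
  edge (20,2)–(24,10): clear
  edge (24,10)–(16,10): clear
  midpoint (11/2,17/2) outside
  → clear
Obstacle 2 [(1,19) (3,18) (10,24) (1,23)]:
  edge (1,19)–(3,18): clear
  edge (3,18)–(10,24): clear
  edge (10,24)–(1,23): clear
  edge (1,23)–(1,19): clear
  midpoint (11/2,17/2) outside
  → clear
Obstacle 3 [(2,9) (3,0) (8,3) (10,9)]:
  edge (2,9)–(3,0): crosses AB
  edge (3,0)–(8,3): clear
  edge (8,3)–(10,9): clear
  edge (10,9)–(2,9): crosses AB
  → BLOCKED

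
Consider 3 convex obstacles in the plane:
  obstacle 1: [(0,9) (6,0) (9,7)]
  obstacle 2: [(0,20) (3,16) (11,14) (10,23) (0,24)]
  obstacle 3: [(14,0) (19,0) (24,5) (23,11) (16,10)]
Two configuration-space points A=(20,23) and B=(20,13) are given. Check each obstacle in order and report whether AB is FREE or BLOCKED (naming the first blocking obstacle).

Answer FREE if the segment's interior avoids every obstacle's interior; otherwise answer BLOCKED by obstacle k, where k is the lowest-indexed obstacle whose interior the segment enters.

FREE

Obstacle 1 [(0,9) (6,0) (9,7)]:
  edge (0,9)–(6,0): clear
  edge (6,0)–(9,7): clear
  edge (9,7)–(0,9): clear
  midpoint (20,18) outside
  → clear
Obstacle 2 [(0,20) (3,16) (11,14) (10,23) (0,24)]:
  edge (0,20)–(3,16): clear
  edge (3,16)–(11,14): clear
  edge (11,14)–(10,23): clear
  edge (10,23)–(0,24): clear
  edge (0,24)–(0,20): clear
  midpoint (20,18) outside
  → clear
Obstacle 3 [(14,0) (19,0) (24,5) (23,11) (16,10)]:
  edge (14,0)–(19,0): clear
  edge (19,0)–(24,5): clear
  edge (24,5)–(23,11): clear
  edge (23,11)–(16,10): clear
  edge (16,10)–(14,0): clear
  midpoint (20,18) outside
  → clear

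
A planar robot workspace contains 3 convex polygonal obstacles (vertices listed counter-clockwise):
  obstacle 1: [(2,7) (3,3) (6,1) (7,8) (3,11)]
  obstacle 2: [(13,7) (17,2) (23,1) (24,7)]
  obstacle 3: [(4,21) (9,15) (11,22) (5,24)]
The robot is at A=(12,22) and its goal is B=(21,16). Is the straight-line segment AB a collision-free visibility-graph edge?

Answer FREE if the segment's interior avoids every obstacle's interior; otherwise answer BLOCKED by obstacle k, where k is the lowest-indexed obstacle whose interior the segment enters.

Obstacle 1 [(2,7) (3,3) (6,1) (7,8) (3,11)]:
  edge (2,7)–(3,3): clear
  edge (3,3)–(6,1): clear
  edge (6,1)–(7,8): clear
  edge (7,8)–(3,11): clear
  edge (3,11)–(2,7): clear
  midpoint (33/2,19) outside
  → clear
Obstacle 2 [(13,7) (17,2) (23,1) (24,7)]:
  edge (13,7)–(17,2): clear
  edge (17,2)–(23,1): clear
  edge (23,1)–(24,7): clear
  edge (24,7)–(13,7): clear
  midpoint (33/2,19) outside
  → clear
Obstacle 3 [(4,21) (9,15) (11,22) (5,24)]:
  edge (4,21)–(9,15): clear
  edge (9,15)–(11,22): clear
  edge (11,22)–(5,24): clear
  edge (5,24)–(4,21): clear
  midpoint (33/2,19) outside
  → clear

FREE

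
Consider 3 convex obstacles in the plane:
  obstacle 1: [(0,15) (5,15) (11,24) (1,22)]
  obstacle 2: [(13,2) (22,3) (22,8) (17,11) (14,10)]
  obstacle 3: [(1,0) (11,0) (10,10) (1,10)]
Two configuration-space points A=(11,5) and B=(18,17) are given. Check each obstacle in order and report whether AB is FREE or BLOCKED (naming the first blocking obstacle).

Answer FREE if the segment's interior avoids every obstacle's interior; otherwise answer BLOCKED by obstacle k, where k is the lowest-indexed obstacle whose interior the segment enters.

Obstacle 1 [(0,15) (5,15) (11,24) (1,22)]:
  edge (0,15)–(5,15): clear
  edge (5,15)–(11,24): clear
  edge (11,24)–(1,22): clear
  edge (1,22)–(0,15): clear
  midpoint (29/2,11) outside
  → clear
Obstacle 2 [(13,2) (22,3) (22,8) (17,11) (14,10)]:
  edge (13,2)–(22,3): clear
  edge (22,3)–(22,8): clear
  edge (22,8)–(17,11): clear
  edge (17,11)–(14,10): clear
  edge (14,10)–(13,2): clear
  midpoint (29/2,11) outside
  → clear
Obstacle 3 [(1,0) (11,0) (10,10) (1,10)]:
  edge (1,0)–(11,0): clear
  edge (11,0)–(10,10): clear
  edge (10,10)–(1,10): clear
  edge (1,10)–(1,0): clear
  midpoint (29/2,11) outside
  → clear

FREE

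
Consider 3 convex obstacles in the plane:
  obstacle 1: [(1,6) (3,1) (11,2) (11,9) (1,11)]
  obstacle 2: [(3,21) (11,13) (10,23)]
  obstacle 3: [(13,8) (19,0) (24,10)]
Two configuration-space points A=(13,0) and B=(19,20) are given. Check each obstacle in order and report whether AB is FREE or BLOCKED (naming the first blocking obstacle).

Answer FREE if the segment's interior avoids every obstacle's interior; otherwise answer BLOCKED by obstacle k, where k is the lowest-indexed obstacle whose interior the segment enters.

BLOCKED by obstacle 3

Obstacle 1 [(1,6) (3,1) (11,2) (11,9) (1,11)]:
  edge (1,6)–(3,1): clear
  edge (3,1)–(11,2): clear
  edge (11,2)–(11,9): clear
  edge (11,9)–(1,11): clear
  edge (1,11)–(1,6): clear
  midpoint (16,10) outside
  → clear
Obstacle 2 [(3,21) (11,13) (10,23)]:
  edge (3,21)–(11,13): clear
  edge (11,13)–(10,23): clear
  edge (10,23)–(3,21): clear
  midpoint (16,10) outside
  → clear
Obstacle 3 [(13,8) (19,0) (24,10)]:
  edge (13,8)–(19,0): crosses AB
  edge (19,0)–(24,10): clear
  edge (24,10)–(13,8): crosses AB
  → BLOCKED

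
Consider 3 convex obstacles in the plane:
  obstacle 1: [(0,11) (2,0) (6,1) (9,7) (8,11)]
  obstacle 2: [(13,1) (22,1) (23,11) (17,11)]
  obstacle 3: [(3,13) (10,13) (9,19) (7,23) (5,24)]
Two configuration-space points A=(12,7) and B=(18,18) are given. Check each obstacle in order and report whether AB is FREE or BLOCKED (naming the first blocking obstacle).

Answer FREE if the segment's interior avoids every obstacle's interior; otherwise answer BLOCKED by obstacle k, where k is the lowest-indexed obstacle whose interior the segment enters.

Obstacle 1 [(0,11) (2,0) (6,1) (9,7) (8,11)]:
  edge (0,11)–(2,0): clear
  edge (2,0)–(6,1): clear
  edge (6,1)–(9,7): clear
  edge (9,7)–(8,11): clear
  edge (8,11)–(0,11): clear
  midpoint (15,25/2) outside
  → clear
Obstacle 2 [(13,1) (22,1) (23,11) (17,11)]:
  edge (13,1)–(22,1): clear
  edge (22,1)–(23,11): clear
  edge (23,11)–(17,11): clear
  edge (17,11)–(13,1): clear
  midpoint (15,25/2) outside
  → clear
Obstacle 3 [(3,13) (10,13) (9,19) (7,23) (5,24)]:
  edge (3,13)–(10,13): clear
  edge (10,13)–(9,19): clear
  edge (9,19)–(7,23): clear
  edge (7,23)–(5,24): clear
  edge (5,24)–(3,13): clear
  midpoint (15,25/2) outside
  → clear

FREE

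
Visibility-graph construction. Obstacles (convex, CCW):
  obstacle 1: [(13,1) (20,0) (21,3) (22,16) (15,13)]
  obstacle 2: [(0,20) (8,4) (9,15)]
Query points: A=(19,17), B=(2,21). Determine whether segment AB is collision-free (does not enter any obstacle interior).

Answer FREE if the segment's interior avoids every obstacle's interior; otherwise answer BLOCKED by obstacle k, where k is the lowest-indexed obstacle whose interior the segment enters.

Obstacle 1 [(13,1) (20,0) (21,3) (22,16) (15,13)]:
  edge (13,1)–(20,0): clear
  edge (20,0)–(21,3): clear
  edge (21,3)–(22,16): clear
  edge (22,16)–(15,13): clear
  edge (15,13)–(13,1): clear
  midpoint (21/2,19) outside
  → clear
Obstacle 2 [(0,20) (8,4) (9,15)]:
  edge (0,20)–(8,4): clear
  edge (8,4)–(9,15): clear
  edge (9,15)–(0,20): clear
  midpoint (21/2,19) outside
  → clear

FREE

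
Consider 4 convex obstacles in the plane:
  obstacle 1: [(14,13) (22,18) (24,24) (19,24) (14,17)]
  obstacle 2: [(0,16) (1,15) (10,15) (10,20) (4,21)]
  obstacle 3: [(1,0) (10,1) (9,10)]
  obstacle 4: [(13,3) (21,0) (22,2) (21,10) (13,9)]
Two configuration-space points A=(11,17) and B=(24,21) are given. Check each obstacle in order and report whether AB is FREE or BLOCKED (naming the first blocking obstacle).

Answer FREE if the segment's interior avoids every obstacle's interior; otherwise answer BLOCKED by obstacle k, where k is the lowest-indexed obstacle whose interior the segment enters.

BLOCKED by obstacle 1

Obstacle 1 [(14,13) (22,18) (24,24) (19,24) (14,17)]:
  edge (14,13)–(22,18): clear
  edge (22,18)–(24,24): crosses AB
  edge (24,24)–(19,24): clear
  edge (19,24)–(14,17): crosses AB
  edge (14,17)–(14,13): clear
  → BLOCKED
Obstacle 2 [(0,16) (1,15) (10,15) (10,20) (4,21)]:
  edge (0,16)–(1,15): clear
  edge (1,15)–(10,15): clear
  edge (10,15)–(10,20): clear
  edge (10,20)–(4,21): clear
  edge (4,21)–(0,16): clear
  midpoint (35/2,19) outside
  → clear
Obstacle 3 [(1,0) (10,1) (9,10)]:
  edge (1,0)–(10,1): clear
  edge (10,1)–(9,10): clear
  edge (9,10)–(1,0): clear
  midpoint (35/2,19) outside
  → clear
Obstacle 4 [(13,3) (21,0) (22,2) (21,10) (13,9)]:
  edge (13,3)–(21,0): clear
  edge (21,0)–(22,2): clear
  edge (22,2)–(21,10): clear
  edge (21,10)–(13,9): clear
  edge (13,9)–(13,3): clear
  midpoint (35/2,19) outside
  → clear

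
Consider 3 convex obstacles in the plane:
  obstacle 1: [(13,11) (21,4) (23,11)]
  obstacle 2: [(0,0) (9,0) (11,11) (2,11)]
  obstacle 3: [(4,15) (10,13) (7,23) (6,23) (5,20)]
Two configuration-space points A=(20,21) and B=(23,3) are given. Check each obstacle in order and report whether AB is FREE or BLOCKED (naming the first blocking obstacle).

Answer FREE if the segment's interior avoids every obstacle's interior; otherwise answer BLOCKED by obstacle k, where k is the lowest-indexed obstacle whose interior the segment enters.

BLOCKED by obstacle 1

Obstacle 1 [(13,11) (21,4) (23,11)]:
  edge (13,11)–(21,4): clear
  edge (21,4)–(23,11): crosses AB
  edge (23,11)–(13,11): crosses AB
  → BLOCKED
Obstacle 2 [(0,0) (9,0) (11,11) (2,11)]:
  edge (0,0)–(9,0): clear
  edge (9,0)–(11,11): clear
  edge (11,11)–(2,11): clear
  edge (2,11)–(0,0): clear
  midpoint (43/2,12) outside
  → clear
Obstacle 3 [(4,15) (10,13) (7,23) (6,23) (5,20)]:
  edge (4,15)–(10,13): clear
  edge (10,13)–(7,23): clear
  edge (7,23)–(6,23): clear
  edge (6,23)–(5,20): clear
  edge (5,20)–(4,15): clear
  midpoint (43/2,12) outside
  → clear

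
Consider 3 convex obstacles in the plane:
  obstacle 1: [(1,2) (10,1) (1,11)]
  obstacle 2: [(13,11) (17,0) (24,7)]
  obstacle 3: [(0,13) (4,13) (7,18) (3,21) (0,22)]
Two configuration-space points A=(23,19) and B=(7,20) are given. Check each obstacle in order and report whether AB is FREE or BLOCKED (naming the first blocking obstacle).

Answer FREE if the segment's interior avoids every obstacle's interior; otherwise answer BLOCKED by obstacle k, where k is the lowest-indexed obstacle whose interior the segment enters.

Obstacle 1 [(1,2) (10,1) (1,11)]:
  edge (1,2)–(10,1): clear
  edge (10,1)–(1,11): clear
  edge (1,11)–(1,2): clear
  midpoint (15,39/2) outside
  → clear
Obstacle 2 [(13,11) (17,0) (24,7)]:
  edge (13,11)–(17,0): clear
  edge (17,0)–(24,7): clear
  edge (24,7)–(13,11): clear
  midpoint (15,39/2) outside
  → clear
Obstacle 3 [(0,13) (4,13) (7,18) (3,21) (0,22)]:
  edge (0,13)–(4,13): clear
  edge (4,13)–(7,18): clear
  edge (7,18)–(3,21): clear
  edge (3,21)–(0,22): clear
  edge (0,22)–(0,13): clear
  midpoint (15,39/2) outside
  → clear

FREE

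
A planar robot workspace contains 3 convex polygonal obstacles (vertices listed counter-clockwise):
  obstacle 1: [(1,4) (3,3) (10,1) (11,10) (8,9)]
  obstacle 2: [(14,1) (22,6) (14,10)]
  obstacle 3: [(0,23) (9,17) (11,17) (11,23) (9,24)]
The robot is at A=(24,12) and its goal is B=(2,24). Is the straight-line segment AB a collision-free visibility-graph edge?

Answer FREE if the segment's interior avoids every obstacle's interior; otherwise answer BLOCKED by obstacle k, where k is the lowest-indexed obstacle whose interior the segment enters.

Obstacle 1 [(1,4) (3,3) (10,1) (11,10) (8,9)]:
  edge (1,4)–(3,3): clear
  edge (3,3)–(10,1): clear
  edge (10,1)–(11,10): clear
  edge (11,10)–(8,9): clear
  edge (8,9)–(1,4): clear
  midpoint (13,18) outside
  → clear
Obstacle 2 [(14,1) (22,6) (14,10)]:
  edge (14,1)–(22,6): clear
  edge (22,6)–(14,10): clear
  edge (14,10)–(14,1): clear
  midpoint (13,18) outside
  → clear
Obstacle 3 [(0,23) (9,17) (11,17) (11,23) (9,24)]:
  edge (0,23)–(9,17): clear
  edge (9,17)–(11,17): clear
  edge (11,17)–(11,23): crosses AB
  edge (11,23)–(9,24): clear
  edge (9,24)–(0,23): crosses AB
  → BLOCKED

BLOCKED by obstacle 3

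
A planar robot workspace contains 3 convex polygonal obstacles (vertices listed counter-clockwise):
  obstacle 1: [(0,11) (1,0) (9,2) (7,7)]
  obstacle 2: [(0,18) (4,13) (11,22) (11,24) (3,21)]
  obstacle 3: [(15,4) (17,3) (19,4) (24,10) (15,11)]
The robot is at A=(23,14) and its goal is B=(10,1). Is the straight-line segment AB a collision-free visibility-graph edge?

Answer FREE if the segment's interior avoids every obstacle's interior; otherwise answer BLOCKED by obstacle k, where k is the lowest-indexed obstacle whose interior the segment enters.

BLOCKED by obstacle 3

Obstacle 1 [(0,11) (1,0) (9,2) (7,7)]:
  edge (0,11)–(1,0): clear
  edge (1,0)–(9,2): clear
  edge (9,2)–(7,7): clear
  edge (7,7)–(0,11): clear
  midpoint (33/2,15/2) outside
  → clear
Obstacle 2 [(0,18) (4,13) (11,22) (11,24) (3,21)]:
  edge (0,18)–(4,13): clear
  edge (4,13)–(11,22): clear
  edge (11,22)–(11,24): clear
  edge (11,24)–(3,21): clear
  edge (3,21)–(0,18): clear
  midpoint (33/2,15/2) outside
  → clear
Obstacle 3 [(15,4) (17,3) (19,4) (24,10) (15,11)]:
  edge (15,4)–(17,3): clear
  edge (17,3)–(19,4): clear
  edge (19,4)–(24,10): clear
  edge (24,10)–(15,11): crosses AB
  edge (15,11)–(15,4): crosses AB
  → BLOCKED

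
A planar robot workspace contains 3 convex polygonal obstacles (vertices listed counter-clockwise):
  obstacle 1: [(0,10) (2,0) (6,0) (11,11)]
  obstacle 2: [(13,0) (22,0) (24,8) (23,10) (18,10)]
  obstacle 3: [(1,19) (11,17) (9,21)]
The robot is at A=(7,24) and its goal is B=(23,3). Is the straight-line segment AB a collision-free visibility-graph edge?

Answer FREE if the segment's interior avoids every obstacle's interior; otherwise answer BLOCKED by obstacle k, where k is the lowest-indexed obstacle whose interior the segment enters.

BLOCKED by obstacle 2

Obstacle 1 [(0,10) (2,0) (6,0) (11,11)]:
  edge (0,10)–(2,0): clear
  edge (2,0)–(6,0): clear
  edge (6,0)–(11,11): clear
  edge (11,11)–(0,10): clear
  midpoint (15,27/2) outside
  → clear
Obstacle 2 [(13,0) (22,0) (24,8) (23,10) (18,10)]:
  edge (13,0)–(22,0): clear
  edge (22,0)–(24,8): crosses AB
  edge (24,8)–(23,10): clear
  edge (23,10)–(18,10): clear
  edge (18,10)–(13,0): crosses AB
  → BLOCKED
Obstacle 3 [(1,19) (11,17) (9,21)]:
  edge (1,19)–(11,17): clear
  edge (11,17)–(9,21): clear
  edge (9,21)–(1,19): clear
  midpoint (15,27/2) outside
  → clear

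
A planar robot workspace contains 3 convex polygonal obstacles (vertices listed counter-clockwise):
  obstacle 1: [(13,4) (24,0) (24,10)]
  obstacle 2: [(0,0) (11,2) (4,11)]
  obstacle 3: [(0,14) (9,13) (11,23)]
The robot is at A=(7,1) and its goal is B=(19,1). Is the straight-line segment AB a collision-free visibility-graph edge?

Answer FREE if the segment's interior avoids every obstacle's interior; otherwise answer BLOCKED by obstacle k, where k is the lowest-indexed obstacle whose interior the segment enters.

FREE

Obstacle 1 [(13,4) (24,0) (24,10)]:
  edge (13,4)–(24,0): clear
  edge (24,0)–(24,10): clear
  edge (24,10)–(13,4): clear
  midpoint (13,1) outside
  → clear
Obstacle 2 [(0,0) (11,2) (4,11)]:
  edge (0,0)–(11,2): clear
  edge (11,2)–(4,11): clear
  edge (4,11)–(0,0): clear
  midpoint (13,1) outside
  → clear
Obstacle 3 [(0,14) (9,13) (11,23)]:
  edge (0,14)–(9,13): clear
  edge (9,13)–(11,23): clear
  edge (11,23)–(0,14): clear
  midpoint (13,1) outside
  → clear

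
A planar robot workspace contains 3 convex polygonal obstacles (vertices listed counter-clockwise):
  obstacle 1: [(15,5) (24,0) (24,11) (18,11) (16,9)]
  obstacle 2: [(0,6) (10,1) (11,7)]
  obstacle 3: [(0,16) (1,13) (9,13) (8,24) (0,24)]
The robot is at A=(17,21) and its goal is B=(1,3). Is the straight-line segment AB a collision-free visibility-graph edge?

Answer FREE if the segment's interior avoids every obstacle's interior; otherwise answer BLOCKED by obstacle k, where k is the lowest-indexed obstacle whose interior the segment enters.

Obstacle 1 [(15,5) (24,0) (24,11) (18,11) (16,9)]:
  edge (15,5)–(24,0): clear
  edge (24,0)–(24,11): clear
  edge (24,11)–(18,11): clear
  edge (18,11)–(16,9): clear
  edge (16,9)–(15,5): clear
  midpoint (9,12) outside
  → clear
Obstacle 2 [(0,6) (10,1) (11,7)]:
  edge (0,6)–(10,1): crosses AB
  edge (10,1)–(11,7): clear
  edge (11,7)–(0,6): crosses AB
  → BLOCKED
Obstacle 3 [(0,16) (1,13) (9,13) (8,24) (0,24)]:
  edge (0,16)–(1,13): clear
  edge (1,13)–(9,13): clear
  edge (9,13)–(8,24): clear
  edge (8,24)–(0,24): clear
  edge (0,24)–(0,16): clear
  midpoint (9,12) outside
  → clear

BLOCKED by obstacle 2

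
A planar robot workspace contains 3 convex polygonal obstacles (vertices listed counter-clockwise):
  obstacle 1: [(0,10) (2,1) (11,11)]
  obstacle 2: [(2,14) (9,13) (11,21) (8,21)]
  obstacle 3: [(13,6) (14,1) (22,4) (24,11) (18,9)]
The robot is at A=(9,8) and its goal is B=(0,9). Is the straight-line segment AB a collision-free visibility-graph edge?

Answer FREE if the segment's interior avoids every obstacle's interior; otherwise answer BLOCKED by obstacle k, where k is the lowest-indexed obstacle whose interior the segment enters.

Obstacle 1 [(0,10) (2,1) (11,11)]:
  edge (0,10)–(2,1): crosses AB
  edge (2,1)–(11,11): crosses AB
  edge (11,11)–(0,10): clear
  → BLOCKED
Obstacle 2 [(2,14) (9,13) (11,21) (8,21)]:
  edge (2,14)–(9,13): clear
  edge (9,13)–(11,21): clear
  edge (11,21)–(8,21): clear
  edge (8,21)–(2,14): clear
  midpoint (9/2,17/2) outside
  → clear
Obstacle 3 [(13,6) (14,1) (22,4) (24,11) (18,9)]:
  edge (13,6)–(14,1): clear
  edge (14,1)–(22,4): clear
  edge (22,4)–(24,11): clear
  edge (24,11)–(18,9): clear
  edge (18,9)–(13,6): clear
  midpoint (9/2,17/2) outside
  → clear

BLOCKED by obstacle 1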